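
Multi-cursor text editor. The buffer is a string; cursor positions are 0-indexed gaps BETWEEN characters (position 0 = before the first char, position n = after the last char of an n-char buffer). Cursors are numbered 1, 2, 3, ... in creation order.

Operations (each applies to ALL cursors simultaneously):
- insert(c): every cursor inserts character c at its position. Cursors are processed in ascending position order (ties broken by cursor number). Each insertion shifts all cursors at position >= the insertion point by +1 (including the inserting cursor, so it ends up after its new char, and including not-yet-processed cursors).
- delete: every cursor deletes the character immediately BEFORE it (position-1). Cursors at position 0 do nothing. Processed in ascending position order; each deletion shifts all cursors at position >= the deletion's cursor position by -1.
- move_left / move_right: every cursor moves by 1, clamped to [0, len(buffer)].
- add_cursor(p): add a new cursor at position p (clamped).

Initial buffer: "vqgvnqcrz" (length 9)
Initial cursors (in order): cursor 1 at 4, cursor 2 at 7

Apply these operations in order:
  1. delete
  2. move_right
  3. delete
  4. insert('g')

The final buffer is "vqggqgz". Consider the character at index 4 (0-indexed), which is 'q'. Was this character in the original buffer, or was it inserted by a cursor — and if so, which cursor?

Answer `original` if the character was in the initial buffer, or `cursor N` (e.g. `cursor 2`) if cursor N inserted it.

Answer: original

Derivation:
After op 1 (delete): buffer="vqgnqrz" (len 7), cursors c1@3 c2@5, authorship .......
After op 2 (move_right): buffer="vqgnqrz" (len 7), cursors c1@4 c2@6, authorship .......
After op 3 (delete): buffer="vqgqz" (len 5), cursors c1@3 c2@4, authorship .....
After op 4 (insert('g')): buffer="vqggqgz" (len 7), cursors c1@4 c2@6, authorship ...1.2.
Authorship (.=original, N=cursor N): . . . 1 . 2 .
Index 4: author = original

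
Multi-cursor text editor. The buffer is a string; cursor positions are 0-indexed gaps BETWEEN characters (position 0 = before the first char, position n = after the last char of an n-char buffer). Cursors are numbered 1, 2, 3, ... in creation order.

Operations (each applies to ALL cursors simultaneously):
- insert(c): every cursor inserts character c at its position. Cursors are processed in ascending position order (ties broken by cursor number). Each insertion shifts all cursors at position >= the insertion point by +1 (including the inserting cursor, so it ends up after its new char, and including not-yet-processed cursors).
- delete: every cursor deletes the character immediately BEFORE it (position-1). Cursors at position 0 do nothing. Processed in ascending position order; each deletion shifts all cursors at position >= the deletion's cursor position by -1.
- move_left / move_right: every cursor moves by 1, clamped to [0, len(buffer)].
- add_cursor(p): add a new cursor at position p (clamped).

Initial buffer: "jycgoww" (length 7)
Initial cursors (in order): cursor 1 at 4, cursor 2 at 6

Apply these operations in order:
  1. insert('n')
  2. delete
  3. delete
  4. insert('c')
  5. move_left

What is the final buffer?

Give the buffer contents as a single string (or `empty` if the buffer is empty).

Answer: jyccocw

Derivation:
After op 1 (insert('n')): buffer="jycgnownw" (len 9), cursors c1@5 c2@8, authorship ....1..2.
After op 2 (delete): buffer="jycgoww" (len 7), cursors c1@4 c2@6, authorship .......
After op 3 (delete): buffer="jycow" (len 5), cursors c1@3 c2@4, authorship .....
After op 4 (insert('c')): buffer="jyccocw" (len 7), cursors c1@4 c2@6, authorship ...1.2.
After op 5 (move_left): buffer="jyccocw" (len 7), cursors c1@3 c2@5, authorship ...1.2.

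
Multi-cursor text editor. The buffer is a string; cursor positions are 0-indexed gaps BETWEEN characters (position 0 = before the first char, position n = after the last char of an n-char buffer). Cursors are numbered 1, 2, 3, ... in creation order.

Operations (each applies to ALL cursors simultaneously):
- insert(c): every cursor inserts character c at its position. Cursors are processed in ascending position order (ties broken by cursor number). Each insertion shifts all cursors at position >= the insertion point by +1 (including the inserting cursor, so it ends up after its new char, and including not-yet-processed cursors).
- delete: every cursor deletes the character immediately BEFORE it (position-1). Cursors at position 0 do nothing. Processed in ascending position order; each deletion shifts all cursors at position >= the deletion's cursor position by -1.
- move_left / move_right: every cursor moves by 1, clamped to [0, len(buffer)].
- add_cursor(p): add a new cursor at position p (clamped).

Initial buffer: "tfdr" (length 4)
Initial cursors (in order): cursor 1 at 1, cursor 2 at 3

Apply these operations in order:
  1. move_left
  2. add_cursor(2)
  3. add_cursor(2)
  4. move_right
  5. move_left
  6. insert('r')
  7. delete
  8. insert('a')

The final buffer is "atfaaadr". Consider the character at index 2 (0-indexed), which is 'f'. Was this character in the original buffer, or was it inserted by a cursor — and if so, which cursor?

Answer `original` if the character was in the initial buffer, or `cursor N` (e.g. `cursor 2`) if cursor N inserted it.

Answer: original

Derivation:
After op 1 (move_left): buffer="tfdr" (len 4), cursors c1@0 c2@2, authorship ....
After op 2 (add_cursor(2)): buffer="tfdr" (len 4), cursors c1@0 c2@2 c3@2, authorship ....
After op 3 (add_cursor(2)): buffer="tfdr" (len 4), cursors c1@0 c2@2 c3@2 c4@2, authorship ....
After op 4 (move_right): buffer="tfdr" (len 4), cursors c1@1 c2@3 c3@3 c4@3, authorship ....
After op 5 (move_left): buffer="tfdr" (len 4), cursors c1@0 c2@2 c3@2 c4@2, authorship ....
After op 6 (insert('r')): buffer="rtfrrrdr" (len 8), cursors c1@1 c2@6 c3@6 c4@6, authorship 1..234..
After op 7 (delete): buffer="tfdr" (len 4), cursors c1@0 c2@2 c3@2 c4@2, authorship ....
After op 8 (insert('a')): buffer="atfaaadr" (len 8), cursors c1@1 c2@6 c3@6 c4@6, authorship 1..234..
Authorship (.=original, N=cursor N): 1 . . 2 3 4 . .
Index 2: author = original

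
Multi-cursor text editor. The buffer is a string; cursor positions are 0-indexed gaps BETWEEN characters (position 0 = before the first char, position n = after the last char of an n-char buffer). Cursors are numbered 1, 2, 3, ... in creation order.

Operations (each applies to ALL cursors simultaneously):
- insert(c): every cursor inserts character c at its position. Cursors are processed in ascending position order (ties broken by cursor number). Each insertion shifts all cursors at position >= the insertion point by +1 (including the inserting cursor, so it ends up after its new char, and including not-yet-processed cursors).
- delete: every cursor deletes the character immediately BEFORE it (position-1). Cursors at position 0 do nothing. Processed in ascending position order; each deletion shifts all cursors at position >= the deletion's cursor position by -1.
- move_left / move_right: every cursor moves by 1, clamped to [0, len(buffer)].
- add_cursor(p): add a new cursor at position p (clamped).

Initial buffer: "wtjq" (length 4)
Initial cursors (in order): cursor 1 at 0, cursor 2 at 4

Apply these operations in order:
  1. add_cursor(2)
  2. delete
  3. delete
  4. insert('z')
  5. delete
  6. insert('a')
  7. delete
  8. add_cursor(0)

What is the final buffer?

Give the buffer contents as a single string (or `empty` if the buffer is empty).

Answer: empty

Derivation:
After op 1 (add_cursor(2)): buffer="wtjq" (len 4), cursors c1@0 c3@2 c2@4, authorship ....
After op 2 (delete): buffer="wj" (len 2), cursors c1@0 c3@1 c2@2, authorship ..
After op 3 (delete): buffer="" (len 0), cursors c1@0 c2@0 c3@0, authorship 
After op 4 (insert('z')): buffer="zzz" (len 3), cursors c1@3 c2@3 c3@3, authorship 123
After op 5 (delete): buffer="" (len 0), cursors c1@0 c2@0 c3@0, authorship 
After op 6 (insert('a')): buffer="aaa" (len 3), cursors c1@3 c2@3 c3@3, authorship 123
After op 7 (delete): buffer="" (len 0), cursors c1@0 c2@0 c3@0, authorship 
After op 8 (add_cursor(0)): buffer="" (len 0), cursors c1@0 c2@0 c3@0 c4@0, authorship 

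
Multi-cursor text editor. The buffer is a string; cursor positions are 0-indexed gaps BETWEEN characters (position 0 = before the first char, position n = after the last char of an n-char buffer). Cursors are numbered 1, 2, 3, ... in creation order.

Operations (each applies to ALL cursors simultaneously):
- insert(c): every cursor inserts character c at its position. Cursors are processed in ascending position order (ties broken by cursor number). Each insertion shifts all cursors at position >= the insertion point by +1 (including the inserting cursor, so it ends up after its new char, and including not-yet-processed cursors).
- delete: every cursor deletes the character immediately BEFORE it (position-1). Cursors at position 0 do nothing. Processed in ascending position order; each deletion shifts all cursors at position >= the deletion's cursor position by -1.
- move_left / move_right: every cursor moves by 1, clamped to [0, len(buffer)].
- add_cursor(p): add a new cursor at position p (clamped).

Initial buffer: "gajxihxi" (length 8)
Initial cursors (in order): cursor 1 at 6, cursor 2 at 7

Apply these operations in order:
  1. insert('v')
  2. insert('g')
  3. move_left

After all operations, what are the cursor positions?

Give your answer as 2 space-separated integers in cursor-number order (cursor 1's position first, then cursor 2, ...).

Answer: 7 10

Derivation:
After op 1 (insert('v')): buffer="gajxihvxvi" (len 10), cursors c1@7 c2@9, authorship ......1.2.
After op 2 (insert('g')): buffer="gajxihvgxvgi" (len 12), cursors c1@8 c2@11, authorship ......11.22.
After op 3 (move_left): buffer="gajxihvgxvgi" (len 12), cursors c1@7 c2@10, authorship ......11.22.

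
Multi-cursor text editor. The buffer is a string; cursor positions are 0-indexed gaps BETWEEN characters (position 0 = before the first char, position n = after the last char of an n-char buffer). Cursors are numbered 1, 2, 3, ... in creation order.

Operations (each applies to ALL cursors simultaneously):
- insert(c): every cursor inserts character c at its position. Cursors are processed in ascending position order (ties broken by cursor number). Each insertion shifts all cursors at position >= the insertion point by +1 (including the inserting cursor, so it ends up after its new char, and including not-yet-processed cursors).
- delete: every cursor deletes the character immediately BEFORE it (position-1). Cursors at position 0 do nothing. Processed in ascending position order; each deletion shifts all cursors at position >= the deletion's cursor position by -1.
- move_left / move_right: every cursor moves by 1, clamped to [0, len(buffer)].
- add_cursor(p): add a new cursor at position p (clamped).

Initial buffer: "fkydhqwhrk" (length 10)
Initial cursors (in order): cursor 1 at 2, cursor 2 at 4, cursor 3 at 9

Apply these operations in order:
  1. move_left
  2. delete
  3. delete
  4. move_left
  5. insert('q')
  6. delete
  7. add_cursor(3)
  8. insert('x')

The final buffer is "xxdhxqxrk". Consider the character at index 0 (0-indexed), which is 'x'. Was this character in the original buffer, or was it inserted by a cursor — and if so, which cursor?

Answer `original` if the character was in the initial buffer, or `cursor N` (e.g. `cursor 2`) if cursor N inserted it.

After op 1 (move_left): buffer="fkydhqwhrk" (len 10), cursors c1@1 c2@3 c3@8, authorship ..........
After op 2 (delete): buffer="kdhqwrk" (len 7), cursors c1@0 c2@1 c3@5, authorship .......
After op 3 (delete): buffer="dhqrk" (len 5), cursors c1@0 c2@0 c3@3, authorship .....
After op 4 (move_left): buffer="dhqrk" (len 5), cursors c1@0 c2@0 c3@2, authorship .....
After op 5 (insert('q')): buffer="qqdhqqrk" (len 8), cursors c1@2 c2@2 c3@5, authorship 12..3...
After op 6 (delete): buffer="dhqrk" (len 5), cursors c1@0 c2@0 c3@2, authorship .....
After op 7 (add_cursor(3)): buffer="dhqrk" (len 5), cursors c1@0 c2@0 c3@2 c4@3, authorship .....
After op 8 (insert('x')): buffer="xxdhxqxrk" (len 9), cursors c1@2 c2@2 c3@5 c4@7, authorship 12..3.4..
Authorship (.=original, N=cursor N): 1 2 . . 3 . 4 . .
Index 0: author = 1

Answer: cursor 1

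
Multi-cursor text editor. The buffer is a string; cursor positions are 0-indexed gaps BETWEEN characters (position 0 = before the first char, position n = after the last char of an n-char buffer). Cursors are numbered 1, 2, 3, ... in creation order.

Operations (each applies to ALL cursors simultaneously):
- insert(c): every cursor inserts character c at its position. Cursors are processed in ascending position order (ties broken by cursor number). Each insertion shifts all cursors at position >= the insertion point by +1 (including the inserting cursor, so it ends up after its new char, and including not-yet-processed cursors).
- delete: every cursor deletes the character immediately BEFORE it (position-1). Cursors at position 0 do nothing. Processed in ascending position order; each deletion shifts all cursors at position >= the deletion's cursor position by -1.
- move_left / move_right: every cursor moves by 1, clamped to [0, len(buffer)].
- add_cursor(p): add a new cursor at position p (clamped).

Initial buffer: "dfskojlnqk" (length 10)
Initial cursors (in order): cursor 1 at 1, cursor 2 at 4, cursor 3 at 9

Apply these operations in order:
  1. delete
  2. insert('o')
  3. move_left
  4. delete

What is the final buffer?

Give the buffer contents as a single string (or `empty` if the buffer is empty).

After op 1 (delete): buffer="fsojlnk" (len 7), cursors c1@0 c2@2 c3@6, authorship .......
After op 2 (insert('o')): buffer="ofsoojlnok" (len 10), cursors c1@1 c2@4 c3@9, authorship 1..2....3.
After op 3 (move_left): buffer="ofsoojlnok" (len 10), cursors c1@0 c2@3 c3@8, authorship 1..2....3.
After op 4 (delete): buffer="ofoojlok" (len 8), cursors c1@0 c2@2 c3@6, authorship 1.2...3.

Answer: ofoojlok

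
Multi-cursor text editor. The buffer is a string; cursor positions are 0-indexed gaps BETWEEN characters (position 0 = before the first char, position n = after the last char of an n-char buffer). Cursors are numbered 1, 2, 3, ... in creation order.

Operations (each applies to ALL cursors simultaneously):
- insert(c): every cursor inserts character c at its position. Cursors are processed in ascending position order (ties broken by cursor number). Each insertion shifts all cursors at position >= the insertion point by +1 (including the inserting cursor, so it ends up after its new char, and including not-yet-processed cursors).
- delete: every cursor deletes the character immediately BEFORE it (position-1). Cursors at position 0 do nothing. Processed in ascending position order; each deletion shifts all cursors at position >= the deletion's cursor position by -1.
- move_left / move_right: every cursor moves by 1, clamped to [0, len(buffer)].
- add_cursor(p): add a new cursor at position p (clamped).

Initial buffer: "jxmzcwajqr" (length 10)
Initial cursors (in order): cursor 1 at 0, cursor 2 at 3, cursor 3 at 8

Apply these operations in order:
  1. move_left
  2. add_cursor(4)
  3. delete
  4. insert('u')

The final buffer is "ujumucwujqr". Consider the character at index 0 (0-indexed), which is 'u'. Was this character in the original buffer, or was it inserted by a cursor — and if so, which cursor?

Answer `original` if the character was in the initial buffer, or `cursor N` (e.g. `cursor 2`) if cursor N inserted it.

Answer: cursor 1

Derivation:
After op 1 (move_left): buffer="jxmzcwajqr" (len 10), cursors c1@0 c2@2 c3@7, authorship ..........
After op 2 (add_cursor(4)): buffer="jxmzcwajqr" (len 10), cursors c1@0 c2@2 c4@4 c3@7, authorship ..........
After op 3 (delete): buffer="jmcwjqr" (len 7), cursors c1@0 c2@1 c4@2 c3@4, authorship .......
After op 4 (insert('u')): buffer="ujumucwujqr" (len 11), cursors c1@1 c2@3 c4@5 c3@8, authorship 1.2.4..3...
Authorship (.=original, N=cursor N): 1 . 2 . 4 . . 3 . . .
Index 0: author = 1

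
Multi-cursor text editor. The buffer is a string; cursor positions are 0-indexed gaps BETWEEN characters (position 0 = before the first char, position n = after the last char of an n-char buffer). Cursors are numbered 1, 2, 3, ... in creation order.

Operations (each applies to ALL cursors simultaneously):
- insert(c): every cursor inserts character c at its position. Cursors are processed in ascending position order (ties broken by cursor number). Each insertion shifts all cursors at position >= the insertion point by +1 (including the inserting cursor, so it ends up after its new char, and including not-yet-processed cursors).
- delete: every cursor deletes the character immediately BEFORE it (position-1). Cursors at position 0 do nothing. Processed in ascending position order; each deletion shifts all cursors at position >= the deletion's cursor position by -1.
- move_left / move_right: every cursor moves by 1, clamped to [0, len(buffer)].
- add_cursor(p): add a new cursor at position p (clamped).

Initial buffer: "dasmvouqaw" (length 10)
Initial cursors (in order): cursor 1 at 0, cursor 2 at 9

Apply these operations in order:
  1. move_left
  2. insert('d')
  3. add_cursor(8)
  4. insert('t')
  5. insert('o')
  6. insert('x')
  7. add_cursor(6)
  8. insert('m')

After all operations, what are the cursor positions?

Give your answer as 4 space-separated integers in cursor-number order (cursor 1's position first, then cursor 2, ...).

After op 1 (move_left): buffer="dasmvouqaw" (len 10), cursors c1@0 c2@8, authorship ..........
After op 2 (insert('d')): buffer="ddasmvouqdaw" (len 12), cursors c1@1 c2@10, authorship 1........2..
After op 3 (add_cursor(8)): buffer="ddasmvouqdaw" (len 12), cursors c1@1 c3@8 c2@10, authorship 1........2..
After op 4 (insert('t')): buffer="dtdasmvoutqdtaw" (len 15), cursors c1@2 c3@10 c2@13, authorship 11.......3.22..
After op 5 (insert('o')): buffer="dtodasmvoutoqdtoaw" (len 18), cursors c1@3 c3@12 c2@16, authorship 111.......33.222..
After op 6 (insert('x')): buffer="dtoxdasmvoutoxqdtoxaw" (len 21), cursors c1@4 c3@14 c2@19, authorship 1111.......333.2222..
After op 7 (add_cursor(6)): buffer="dtoxdasmvoutoxqdtoxaw" (len 21), cursors c1@4 c4@6 c3@14 c2@19, authorship 1111.......333.2222..
After op 8 (insert('m')): buffer="dtoxmdamsmvoutoxmqdtoxmaw" (len 25), cursors c1@5 c4@8 c3@17 c2@23, authorship 11111..4.....3333.22222..

Answer: 5 23 17 8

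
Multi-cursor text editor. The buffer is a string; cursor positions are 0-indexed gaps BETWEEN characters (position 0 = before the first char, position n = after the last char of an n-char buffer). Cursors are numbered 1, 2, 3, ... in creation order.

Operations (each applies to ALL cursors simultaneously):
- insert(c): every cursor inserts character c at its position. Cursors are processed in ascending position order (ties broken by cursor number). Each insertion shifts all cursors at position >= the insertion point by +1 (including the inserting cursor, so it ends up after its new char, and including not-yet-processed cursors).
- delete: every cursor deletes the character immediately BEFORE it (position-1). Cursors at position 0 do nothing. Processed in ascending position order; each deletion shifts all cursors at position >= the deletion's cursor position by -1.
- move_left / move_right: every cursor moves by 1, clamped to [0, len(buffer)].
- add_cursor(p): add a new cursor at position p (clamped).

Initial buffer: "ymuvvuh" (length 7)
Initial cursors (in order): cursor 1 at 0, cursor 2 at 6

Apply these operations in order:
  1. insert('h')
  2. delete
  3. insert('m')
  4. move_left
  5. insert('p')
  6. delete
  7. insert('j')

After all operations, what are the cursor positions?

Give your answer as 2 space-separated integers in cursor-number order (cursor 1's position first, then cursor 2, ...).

Answer: 1 9

Derivation:
After op 1 (insert('h')): buffer="hymuvvuhh" (len 9), cursors c1@1 c2@8, authorship 1......2.
After op 2 (delete): buffer="ymuvvuh" (len 7), cursors c1@0 c2@6, authorship .......
After op 3 (insert('m')): buffer="mymuvvumh" (len 9), cursors c1@1 c2@8, authorship 1......2.
After op 4 (move_left): buffer="mymuvvumh" (len 9), cursors c1@0 c2@7, authorship 1......2.
After op 5 (insert('p')): buffer="pmymuvvupmh" (len 11), cursors c1@1 c2@9, authorship 11......22.
After op 6 (delete): buffer="mymuvvumh" (len 9), cursors c1@0 c2@7, authorship 1......2.
After op 7 (insert('j')): buffer="jmymuvvujmh" (len 11), cursors c1@1 c2@9, authorship 11......22.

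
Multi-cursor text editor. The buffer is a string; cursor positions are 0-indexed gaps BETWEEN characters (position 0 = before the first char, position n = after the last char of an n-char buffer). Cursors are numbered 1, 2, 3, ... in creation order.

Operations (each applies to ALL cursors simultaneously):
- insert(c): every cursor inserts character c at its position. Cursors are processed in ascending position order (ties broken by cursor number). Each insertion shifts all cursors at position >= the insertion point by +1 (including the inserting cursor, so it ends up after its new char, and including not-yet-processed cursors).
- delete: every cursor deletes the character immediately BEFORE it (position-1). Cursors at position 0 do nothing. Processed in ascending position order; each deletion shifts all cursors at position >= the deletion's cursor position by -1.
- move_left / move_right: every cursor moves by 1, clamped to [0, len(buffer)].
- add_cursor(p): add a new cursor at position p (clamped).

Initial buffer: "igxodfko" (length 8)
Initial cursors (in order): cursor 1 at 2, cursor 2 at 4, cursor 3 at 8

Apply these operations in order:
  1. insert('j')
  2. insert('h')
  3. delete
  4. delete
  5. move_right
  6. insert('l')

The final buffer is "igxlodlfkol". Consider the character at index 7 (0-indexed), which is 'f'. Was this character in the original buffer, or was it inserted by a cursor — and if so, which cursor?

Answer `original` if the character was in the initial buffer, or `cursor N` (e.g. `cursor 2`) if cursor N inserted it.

After op 1 (insert('j')): buffer="igjxojdfkoj" (len 11), cursors c1@3 c2@6 c3@11, authorship ..1..2....3
After op 2 (insert('h')): buffer="igjhxojhdfkojh" (len 14), cursors c1@4 c2@8 c3@14, authorship ..11..22....33
After op 3 (delete): buffer="igjxojdfkoj" (len 11), cursors c1@3 c2@6 c3@11, authorship ..1..2....3
After op 4 (delete): buffer="igxodfko" (len 8), cursors c1@2 c2@4 c3@8, authorship ........
After op 5 (move_right): buffer="igxodfko" (len 8), cursors c1@3 c2@5 c3@8, authorship ........
After op 6 (insert('l')): buffer="igxlodlfkol" (len 11), cursors c1@4 c2@7 c3@11, authorship ...1..2...3
Authorship (.=original, N=cursor N): . . . 1 . . 2 . . . 3
Index 7: author = original

Answer: original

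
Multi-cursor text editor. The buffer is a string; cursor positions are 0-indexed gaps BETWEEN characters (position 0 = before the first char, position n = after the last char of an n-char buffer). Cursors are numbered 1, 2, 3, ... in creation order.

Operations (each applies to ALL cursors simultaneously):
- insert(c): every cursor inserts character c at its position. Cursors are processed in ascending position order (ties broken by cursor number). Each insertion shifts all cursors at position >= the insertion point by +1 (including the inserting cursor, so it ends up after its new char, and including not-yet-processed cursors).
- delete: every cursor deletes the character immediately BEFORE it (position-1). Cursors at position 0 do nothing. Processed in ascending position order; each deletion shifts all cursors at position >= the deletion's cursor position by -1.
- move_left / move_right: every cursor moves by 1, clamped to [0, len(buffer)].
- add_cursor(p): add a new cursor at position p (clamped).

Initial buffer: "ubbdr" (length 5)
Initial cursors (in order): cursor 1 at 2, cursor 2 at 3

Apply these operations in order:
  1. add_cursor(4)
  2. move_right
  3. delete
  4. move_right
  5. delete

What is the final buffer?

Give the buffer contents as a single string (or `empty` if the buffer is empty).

Answer: empty

Derivation:
After op 1 (add_cursor(4)): buffer="ubbdr" (len 5), cursors c1@2 c2@3 c3@4, authorship .....
After op 2 (move_right): buffer="ubbdr" (len 5), cursors c1@3 c2@4 c3@5, authorship .....
After op 3 (delete): buffer="ub" (len 2), cursors c1@2 c2@2 c3@2, authorship ..
After op 4 (move_right): buffer="ub" (len 2), cursors c1@2 c2@2 c3@2, authorship ..
After op 5 (delete): buffer="" (len 0), cursors c1@0 c2@0 c3@0, authorship 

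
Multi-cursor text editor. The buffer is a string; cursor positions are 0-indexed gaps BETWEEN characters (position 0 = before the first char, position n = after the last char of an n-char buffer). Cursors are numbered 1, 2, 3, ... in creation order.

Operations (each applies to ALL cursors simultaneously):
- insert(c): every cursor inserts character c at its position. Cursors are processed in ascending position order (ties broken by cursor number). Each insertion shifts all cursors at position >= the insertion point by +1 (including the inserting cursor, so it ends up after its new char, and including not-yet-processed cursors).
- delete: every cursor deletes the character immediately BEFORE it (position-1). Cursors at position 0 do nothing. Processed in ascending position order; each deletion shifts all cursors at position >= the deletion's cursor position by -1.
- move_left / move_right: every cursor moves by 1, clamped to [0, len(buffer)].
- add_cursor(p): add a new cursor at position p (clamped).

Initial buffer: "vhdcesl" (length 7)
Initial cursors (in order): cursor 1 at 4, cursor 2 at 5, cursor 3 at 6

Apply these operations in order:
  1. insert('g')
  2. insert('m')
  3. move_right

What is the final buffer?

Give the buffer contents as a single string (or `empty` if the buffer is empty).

Answer: vhdcgmegmsgml

Derivation:
After op 1 (insert('g')): buffer="vhdcgegsgl" (len 10), cursors c1@5 c2@7 c3@9, authorship ....1.2.3.
After op 2 (insert('m')): buffer="vhdcgmegmsgml" (len 13), cursors c1@6 c2@9 c3@12, authorship ....11.22.33.
After op 3 (move_right): buffer="vhdcgmegmsgml" (len 13), cursors c1@7 c2@10 c3@13, authorship ....11.22.33.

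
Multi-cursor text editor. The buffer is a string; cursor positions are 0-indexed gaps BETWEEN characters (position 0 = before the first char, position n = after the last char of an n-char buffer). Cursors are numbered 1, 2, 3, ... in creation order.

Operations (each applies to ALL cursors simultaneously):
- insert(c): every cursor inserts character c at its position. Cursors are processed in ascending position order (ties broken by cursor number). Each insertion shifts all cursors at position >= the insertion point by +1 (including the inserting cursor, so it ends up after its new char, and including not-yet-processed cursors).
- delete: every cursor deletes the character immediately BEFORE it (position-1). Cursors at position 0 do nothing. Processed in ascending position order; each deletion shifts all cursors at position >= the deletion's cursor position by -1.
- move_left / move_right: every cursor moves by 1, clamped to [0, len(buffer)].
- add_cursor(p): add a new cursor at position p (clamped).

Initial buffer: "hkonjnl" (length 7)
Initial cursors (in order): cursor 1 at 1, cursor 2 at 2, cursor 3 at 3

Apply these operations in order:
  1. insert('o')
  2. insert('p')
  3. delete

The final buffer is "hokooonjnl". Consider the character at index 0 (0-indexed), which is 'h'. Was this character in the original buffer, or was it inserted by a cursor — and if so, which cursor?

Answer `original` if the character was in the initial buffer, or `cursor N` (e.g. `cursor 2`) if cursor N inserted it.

After op 1 (insert('o')): buffer="hokooonjnl" (len 10), cursors c1@2 c2@4 c3@6, authorship .1.2.3....
After op 2 (insert('p')): buffer="hopkopoopnjnl" (len 13), cursors c1@3 c2@6 c3@9, authorship .11.22.33....
After op 3 (delete): buffer="hokooonjnl" (len 10), cursors c1@2 c2@4 c3@6, authorship .1.2.3....
Authorship (.=original, N=cursor N): . 1 . 2 . 3 . . . .
Index 0: author = original

Answer: original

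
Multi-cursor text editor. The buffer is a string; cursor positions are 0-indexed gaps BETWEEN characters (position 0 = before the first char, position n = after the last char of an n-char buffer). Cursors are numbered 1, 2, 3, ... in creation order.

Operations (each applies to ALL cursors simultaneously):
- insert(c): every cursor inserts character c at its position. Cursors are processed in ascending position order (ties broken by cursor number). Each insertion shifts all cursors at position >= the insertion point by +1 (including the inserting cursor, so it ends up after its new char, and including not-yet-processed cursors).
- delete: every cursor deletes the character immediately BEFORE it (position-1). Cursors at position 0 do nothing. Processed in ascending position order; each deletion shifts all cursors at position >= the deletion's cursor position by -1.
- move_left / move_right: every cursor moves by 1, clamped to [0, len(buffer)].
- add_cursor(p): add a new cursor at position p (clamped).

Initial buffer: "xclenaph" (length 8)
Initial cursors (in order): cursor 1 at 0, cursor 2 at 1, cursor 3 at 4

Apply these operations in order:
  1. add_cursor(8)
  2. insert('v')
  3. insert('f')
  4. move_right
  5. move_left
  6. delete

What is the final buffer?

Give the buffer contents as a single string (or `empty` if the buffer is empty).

After op 1 (add_cursor(8)): buffer="xclenaph" (len 8), cursors c1@0 c2@1 c3@4 c4@8, authorship ........
After op 2 (insert('v')): buffer="vxvclevnaphv" (len 12), cursors c1@1 c2@3 c3@7 c4@12, authorship 1.2...3....4
After op 3 (insert('f')): buffer="vfxvfclevfnaphvf" (len 16), cursors c1@2 c2@5 c3@10 c4@16, authorship 11.22...33....44
After op 4 (move_right): buffer="vfxvfclevfnaphvf" (len 16), cursors c1@3 c2@6 c3@11 c4@16, authorship 11.22...33....44
After op 5 (move_left): buffer="vfxvfclevfnaphvf" (len 16), cursors c1@2 c2@5 c3@10 c4@15, authorship 11.22...33....44
After op 6 (delete): buffer="vxvclevnaphf" (len 12), cursors c1@1 c2@3 c3@7 c4@11, authorship 1.2...3....4

Answer: vxvclevnaphf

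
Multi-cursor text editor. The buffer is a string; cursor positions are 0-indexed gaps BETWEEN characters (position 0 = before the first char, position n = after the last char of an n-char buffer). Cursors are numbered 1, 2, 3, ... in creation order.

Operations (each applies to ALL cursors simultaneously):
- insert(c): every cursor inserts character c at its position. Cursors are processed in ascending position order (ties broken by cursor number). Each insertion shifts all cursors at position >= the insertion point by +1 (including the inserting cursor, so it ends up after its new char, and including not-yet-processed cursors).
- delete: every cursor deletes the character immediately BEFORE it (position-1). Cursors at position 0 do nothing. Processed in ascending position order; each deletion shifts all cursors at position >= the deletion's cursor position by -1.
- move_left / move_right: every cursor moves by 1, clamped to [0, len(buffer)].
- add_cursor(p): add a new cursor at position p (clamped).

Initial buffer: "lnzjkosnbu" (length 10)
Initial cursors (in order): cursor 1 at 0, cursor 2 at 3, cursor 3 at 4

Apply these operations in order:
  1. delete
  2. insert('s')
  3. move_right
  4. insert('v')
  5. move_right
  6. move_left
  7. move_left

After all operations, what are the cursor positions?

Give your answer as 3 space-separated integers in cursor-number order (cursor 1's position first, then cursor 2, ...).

After op 1 (delete): buffer="lnkosnbu" (len 8), cursors c1@0 c2@2 c3@2, authorship ........
After op 2 (insert('s')): buffer="slnsskosnbu" (len 11), cursors c1@1 c2@5 c3@5, authorship 1..23......
After op 3 (move_right): buffer="slnsskosnbu" (len 11), cursors c1@2 c2@6 c3@6, authorship 1..23......
After op 4 (insert('v')): buffer="slvnsskvvosnbu" (len 14), cursors c1@3 c2@9 c3@9, authorship 1.1.23.23.....
After op 5 (move_right): buffer="slvnsskvvosnbu" (len 14), cursors c1@4 c2@10 c3@10, authorship 1.1.23.23.....
After op 6 (move_left): buffer="slvnsskvvosnbu" (len 14), cursors c1@3 c2@9 c3@9, authorship 1.1.23.23.....
After op 7 (move_left): buffer="slvnsskvvosnbu" (len 14), cursors c1@2 c2@8 c3@8, authorship 1.1.23.23.....

Answer: 2 8 8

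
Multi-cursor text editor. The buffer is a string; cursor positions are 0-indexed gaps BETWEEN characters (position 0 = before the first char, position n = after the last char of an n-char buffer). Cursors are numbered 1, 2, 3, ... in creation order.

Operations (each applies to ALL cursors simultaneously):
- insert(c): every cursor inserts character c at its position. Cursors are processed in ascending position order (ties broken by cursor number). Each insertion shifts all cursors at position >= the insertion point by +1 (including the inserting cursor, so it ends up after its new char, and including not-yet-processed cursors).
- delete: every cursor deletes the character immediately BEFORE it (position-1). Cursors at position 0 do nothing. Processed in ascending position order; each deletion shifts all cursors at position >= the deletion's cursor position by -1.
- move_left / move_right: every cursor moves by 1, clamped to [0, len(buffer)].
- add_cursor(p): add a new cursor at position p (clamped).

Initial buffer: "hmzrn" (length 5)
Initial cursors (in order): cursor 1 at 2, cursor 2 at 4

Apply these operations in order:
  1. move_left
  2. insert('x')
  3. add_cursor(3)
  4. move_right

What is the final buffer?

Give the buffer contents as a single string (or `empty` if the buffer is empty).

Answer: hxmzxrn

Derivation:
After op 1 (move_left): buffer="hmzrn" (len 5), cursors c1@1 c2@3, authorship .....
After op 2 (insert('x')): buffer="hxmzxrn" (len 7), cursors c1@2 c2@5, authorship .1..2..
After op 3 (add_cursor(3)): buffer="hxmzxrn" (len 7), cursors c1@2 c3@3 c2@5, authorship .1..2..
After op 4 (move_right): buffer="hxmzxrn" (len 7), cursors c1@3 c3@4 c2@6, authorship .1..2..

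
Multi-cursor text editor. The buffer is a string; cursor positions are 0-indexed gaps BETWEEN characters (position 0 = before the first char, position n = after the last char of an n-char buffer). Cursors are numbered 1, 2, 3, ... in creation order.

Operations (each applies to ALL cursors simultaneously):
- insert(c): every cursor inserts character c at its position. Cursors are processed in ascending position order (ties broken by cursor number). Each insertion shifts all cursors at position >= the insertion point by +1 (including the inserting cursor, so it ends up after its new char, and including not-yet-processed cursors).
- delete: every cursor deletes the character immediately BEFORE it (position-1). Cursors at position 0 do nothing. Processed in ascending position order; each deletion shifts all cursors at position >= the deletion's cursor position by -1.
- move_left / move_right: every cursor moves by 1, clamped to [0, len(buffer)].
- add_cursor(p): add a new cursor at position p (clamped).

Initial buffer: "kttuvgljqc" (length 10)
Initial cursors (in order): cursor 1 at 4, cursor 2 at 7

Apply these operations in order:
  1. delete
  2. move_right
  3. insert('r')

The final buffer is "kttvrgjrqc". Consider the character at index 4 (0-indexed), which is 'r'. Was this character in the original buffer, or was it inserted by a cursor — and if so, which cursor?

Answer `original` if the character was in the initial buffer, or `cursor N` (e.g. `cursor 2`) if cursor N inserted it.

Answer: cursor 1

Derivation:
After op 1 (delete): buffer="kttvgjqc" (len 8), cursors c1@3 c2@5, authorship ........
After op 2 (move_right): buffer="kttvgjqc" (len 8), cursors c1@4 c2@6, authorship ........
After op 3 (insert('r')): buffer="kttvrgjrqc" (len 10), cursors c1@5 c2@8, authorship ....1..2..
Authorship (.=original, N=cursor N): . . . . 1 . . 2 . .
Index 4: author = 1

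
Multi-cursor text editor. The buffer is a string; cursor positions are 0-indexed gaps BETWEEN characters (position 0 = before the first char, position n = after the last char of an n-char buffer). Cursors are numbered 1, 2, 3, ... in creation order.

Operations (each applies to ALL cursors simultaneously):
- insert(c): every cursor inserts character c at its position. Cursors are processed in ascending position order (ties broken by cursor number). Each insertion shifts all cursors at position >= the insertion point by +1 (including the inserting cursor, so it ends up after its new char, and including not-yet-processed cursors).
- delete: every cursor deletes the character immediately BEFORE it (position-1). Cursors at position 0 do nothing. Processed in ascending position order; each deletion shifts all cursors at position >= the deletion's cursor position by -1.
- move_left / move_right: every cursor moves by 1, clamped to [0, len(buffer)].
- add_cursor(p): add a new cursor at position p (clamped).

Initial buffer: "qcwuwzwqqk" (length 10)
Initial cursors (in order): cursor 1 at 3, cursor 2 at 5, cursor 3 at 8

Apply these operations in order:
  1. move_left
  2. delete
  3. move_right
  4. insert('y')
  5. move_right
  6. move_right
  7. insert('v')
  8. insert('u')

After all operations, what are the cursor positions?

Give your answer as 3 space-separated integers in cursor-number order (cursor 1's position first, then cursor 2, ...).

Answer: 7 11 16

Derivation:
After op 1 (move_left): buffer="qcwuwzwqqk" (len 10), cursors c1@2 c2@4 c3@7, authorship ..........
After op 2 (delete): buffer="qwwzqqk" (len 7), cursors c1@1 c2@2 c3@4, authorship .......
After op 3 (move_right): buffer="qwwzqqk" (len 7), cursors c1@2 c2@3 c3@5, authorship .......
After op 4 (insert('y')): buffer="qwywyzqyqk" (len 10), cursors c1@3 c2@5 c3@8, authorship ..1.2..3..
After op 5 (move_right): buffer="qwywyzqyqk" (len 10), cursors c1@4 c2@6 c3@9, authorship ..1.2..3..
After op 6 (move_right): buffer="qwywyzqyqk" (len 10), cursors c1@5 c2@7 c3@10, authorship ..1.2..3..
After op 7 (insert('v')): buffer="qwywyvzqvyqkv" (len 13), cursors c1@6 c2@9 c3@13, authorship ..1.21..23..3
After op 8 (insert('u')): buffer="qwywyvuzqvuyqkvu" (len 16), cursors c1@7 c2@11 c3@16, authorship ..1.211..223..33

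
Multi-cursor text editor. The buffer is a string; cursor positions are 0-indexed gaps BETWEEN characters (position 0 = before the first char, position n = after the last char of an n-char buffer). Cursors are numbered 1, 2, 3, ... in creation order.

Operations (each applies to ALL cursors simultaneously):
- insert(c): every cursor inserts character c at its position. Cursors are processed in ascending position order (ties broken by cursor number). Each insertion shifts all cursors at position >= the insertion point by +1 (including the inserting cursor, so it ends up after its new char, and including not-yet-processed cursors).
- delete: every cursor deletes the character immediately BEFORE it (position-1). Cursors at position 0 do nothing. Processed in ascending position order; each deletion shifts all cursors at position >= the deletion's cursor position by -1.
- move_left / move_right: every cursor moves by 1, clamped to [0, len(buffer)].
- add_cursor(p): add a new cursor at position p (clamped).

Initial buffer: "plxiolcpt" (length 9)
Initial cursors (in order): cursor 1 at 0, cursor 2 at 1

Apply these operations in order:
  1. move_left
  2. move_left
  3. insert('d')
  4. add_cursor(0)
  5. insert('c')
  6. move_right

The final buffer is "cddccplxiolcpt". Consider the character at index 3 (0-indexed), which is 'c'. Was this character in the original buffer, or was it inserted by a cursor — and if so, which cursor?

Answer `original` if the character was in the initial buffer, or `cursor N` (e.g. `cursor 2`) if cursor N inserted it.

After op 1 (move_left): buffer="plxiolcpt" (len 9), cursors c1@0 c2@0, authorship .........
After op 2 (move_left): buffer="plxiolcpt" (len 9), cursors c1@0 c2@0, authorship .........
After op 3 (insert('d')): buffer="ddplxiolcpt" (len 11), cursors c1@2 c2@2, authorship 12.........
After op 4 (add_cursor(0)): buffer="ddplxiolcpt" (len 11), cursors c3@0 c1@2 c2@2, authorship 12.........
After op 5 (insert('c')): buffer="cddccplxiolcpt" (len 14), cursors c3@1 c1@5 c2@5, authorship 31212.........
After op 6 (move_right): buffer="cddccplxiolcpt" (len 14), cursors c3@2 c1@6 c2@6, authorship 31212.........
Authorship (.=original, N=cursor N): 3 1 2 1 2 . . . . . . . . .
Index 3: author = 1

Answer: cursor 1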